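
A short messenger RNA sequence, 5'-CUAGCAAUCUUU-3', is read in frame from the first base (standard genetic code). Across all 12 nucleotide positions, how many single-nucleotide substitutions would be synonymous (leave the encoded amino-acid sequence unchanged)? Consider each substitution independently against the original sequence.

10

Codon 1 (CUA, Leu): 4 synonymous substitutions.
Codon 2 (GCA, Ala): 3 synonymous substitutions.
Codon 3 (AUC, Ile): 2 synonymous substitutions.
Codon 4 (UUU, Phe): 1 synonymous substitution.
Total: 4 + 3 + 2 + 1 = 10.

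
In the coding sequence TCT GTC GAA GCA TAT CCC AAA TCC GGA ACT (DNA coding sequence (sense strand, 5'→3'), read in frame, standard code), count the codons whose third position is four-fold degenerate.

Codon 1 TCT (Ser): third position 4-fold.
Codon 2 GTC (Val): third position 4-fold.
Codon 3 GAA (Glu): third position 2-fold.
Codon 4 GCA (Ala): third position 4-fold.
Codon 5 TAT (Tyr): third position 2-fold.
Codon 6 CCC (Pro): third position 4-fold.
Codon 7 AAA (Lys): third position 2-fold.
Codon 8 TCC (Ser): third position 4-fold.
Codon 9 GGA (Gly): third position 4-fold.
Codon 10 ACT (Thr): third position 4-fold.
Four-fold degenerate third positions: 7.

7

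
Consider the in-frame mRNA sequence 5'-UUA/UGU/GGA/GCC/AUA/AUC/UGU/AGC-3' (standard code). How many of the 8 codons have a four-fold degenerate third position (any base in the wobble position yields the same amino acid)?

Codon 1 UUA (Leu): third position 2-fold.
Codon 2 UGU (Cys): third position 2-fold.
Codon 3 GGA (Gly): third position 4-fold.
Codon 4 GCC (Ala): third position 4-fold.
Codon 5 AUA (Ile): third position 3-fold.
Codon 6 AUC (Ile): third position 3-fold.
Codon 7 UGU (Cys): third position 2-fold.
Codon 8 AGC (Ser): third position 2-fold.
Four-fold degenerate third positions: 2.

2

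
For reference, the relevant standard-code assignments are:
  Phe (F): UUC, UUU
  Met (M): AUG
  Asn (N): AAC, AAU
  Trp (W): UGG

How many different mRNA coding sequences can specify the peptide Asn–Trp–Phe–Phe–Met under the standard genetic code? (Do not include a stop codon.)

8

Asn: 2 codons.
Trp: 1 codon.
Phe: 2 codons.
Phe: 2 codons.
Met: 1 codon.
2 × 1 × 2 × 2 × 1 = 8.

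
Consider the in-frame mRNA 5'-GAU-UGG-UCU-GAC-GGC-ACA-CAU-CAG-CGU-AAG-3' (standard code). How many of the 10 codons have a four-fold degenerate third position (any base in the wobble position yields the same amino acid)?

Codon 1 GAU (Asp): third position 2-fold.
Codon 2 UGG (Trp): third position 1-fold.
Codon 3 UCU (Ser): third position 4-fold.
Codon 4 GAC (Asp): third position 2-fold.
Codon 5 GGC (Gly): third position 4-fold.
Codon 6 ACA (Thr): third position 4-fold.
Codon 7 CAU (His): third position 2-fold.
Codon 8 CAG (Gln): third position 2-fold.
Codon 9 CGU (Arg): third position 4-fold.
Codon 10 AAG (Lys): third position 2-fold.
Four-fold degenerate third positions: 4.

4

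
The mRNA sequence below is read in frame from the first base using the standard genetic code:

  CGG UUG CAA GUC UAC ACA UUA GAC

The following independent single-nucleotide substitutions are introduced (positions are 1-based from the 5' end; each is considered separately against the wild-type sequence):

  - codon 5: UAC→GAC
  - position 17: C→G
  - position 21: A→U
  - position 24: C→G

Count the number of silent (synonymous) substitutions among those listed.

0

Codon 5: UAC (Tyr) → GAC (Asp) — missense.
Codon 6: ACA (Thr) → AGA (Arg) — missense.
Codon 7: UUA (Leu) → UUU (Phe) — missense.
Codon 8: GAC (Asp) → GAG (Glu) — missense.
Synonymous: 0 of 4.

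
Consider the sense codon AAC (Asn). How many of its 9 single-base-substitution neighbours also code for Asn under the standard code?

Position 1: none → 0 synonymous.
Position 2: none → 0 synonymous.
Position 3: AAU → 1 synonymous.
Total: 0 + 0 + 1 = 1.

1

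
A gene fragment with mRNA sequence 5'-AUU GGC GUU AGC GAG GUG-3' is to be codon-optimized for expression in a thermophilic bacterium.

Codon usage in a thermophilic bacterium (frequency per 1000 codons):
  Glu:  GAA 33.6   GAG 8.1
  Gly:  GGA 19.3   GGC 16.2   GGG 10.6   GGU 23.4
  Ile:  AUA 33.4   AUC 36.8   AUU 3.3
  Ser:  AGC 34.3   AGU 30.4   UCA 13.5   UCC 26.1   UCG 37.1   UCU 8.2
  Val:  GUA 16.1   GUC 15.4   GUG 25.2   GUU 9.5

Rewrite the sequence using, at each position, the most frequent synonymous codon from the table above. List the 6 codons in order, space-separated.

AUC GGU GUG UCG GAA GUG

Codon 1 (Ile): best is AUC at 36.8.
Codon 2 (Gly): best is GGU at 23.4.
Codon 3 (Val): best is GUG at 25.2.
Codon 4 (Ser): best is UCG at 37.1.
Codon 5 (Glu): best is GAA at 33.6.
Codon 6 (Val): best is GUG at 25.2.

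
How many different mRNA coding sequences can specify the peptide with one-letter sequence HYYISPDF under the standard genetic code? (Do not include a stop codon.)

2304

His: 2 codons.
Tyr: 2 codons.
Tyr: 2 codons.
Ile: 3 codons.
Ser: 6 codons.
Pro: 4 codons.
Asp: 2 codons.
Phe: 2 codons.
2 × 2 × 2 × 3 × 6 × 4 × 2 × 2 = 2304.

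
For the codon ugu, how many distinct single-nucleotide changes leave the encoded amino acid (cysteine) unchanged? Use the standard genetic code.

Position 1: none → 0 synonymous.
Position 2: none → 0 synonymous.
Position 3: UGC → 1 synonymous.
Total: 0 + 0 + 1 = 1.

1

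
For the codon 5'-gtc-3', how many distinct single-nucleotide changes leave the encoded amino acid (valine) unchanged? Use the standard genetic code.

3

Position 1: none → 0 synonymous.
Position 2: none → 0 synonymous.
Position 3: GTT, GTA, GTG → 3 synonymous.
Total: 0 + 0 + 3 = 3.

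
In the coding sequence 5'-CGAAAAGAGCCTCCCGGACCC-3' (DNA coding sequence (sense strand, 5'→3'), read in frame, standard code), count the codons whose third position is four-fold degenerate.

5

Codon 1 CGA (Arg): third position 4-fold.
Codon 2 AAA (Lys): third position 2-fold.
Codon 3 GAG (Glu): third position 2-fold.
Codon 4 CCT (Pro): third position 4-fold.
Codon 5 CCC (Pro): third position 4-fold.
Codon 6 GGA (Gly): third position 4-fold.
Codon 7 CCC (Pro): third position 4-fold.
Four-fold degenerate third positions: 5.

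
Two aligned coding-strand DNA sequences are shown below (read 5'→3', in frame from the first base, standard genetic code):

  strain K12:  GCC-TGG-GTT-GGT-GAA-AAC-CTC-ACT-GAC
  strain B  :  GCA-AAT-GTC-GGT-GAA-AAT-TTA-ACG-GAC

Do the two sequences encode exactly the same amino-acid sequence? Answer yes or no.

Codon 1: GCC Ala / GCA Ala — synonymous.
Codon 2: TGG Trp / AAT Asn — nonsynonymous.
Codon 3: GTT Val / GTC Val — synonymous.
Codon 4: GGT Gly / GGT Gly — identical.
Codon 5: GAA Glu / GAA Glu — identical.
Codon 6: AAC Asn / AAT Asn — synonymous.
Codon 7: CTC Leu / TTA Leu — synonymous.
Codon 8: ACT Thr / ACG Thr — synonymous.
Codon 9: GAC Asp / GAC Asp — identical.
Nonsynonymous differences: 1 → different protein.

no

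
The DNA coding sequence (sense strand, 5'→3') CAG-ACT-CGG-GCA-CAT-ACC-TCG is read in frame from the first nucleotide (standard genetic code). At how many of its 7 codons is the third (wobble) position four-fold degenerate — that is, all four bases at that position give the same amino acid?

5

Codon 1 CAG (Gln): third position 2-fold.
Codon 2 ACT (Thr): third position 4-fold.
Codon 3 CGG (Arg): third position 4-fold.
Codon 4 GCA (Ala): third position 4-fold.
Codon 5 CAT (His): third position 2-fold.
Codon 6 ACC (Thr): third position 4-fold.
Codon 7 TCG (Ser): third position 4-fold.
Four-fold degenerate third positions: 5.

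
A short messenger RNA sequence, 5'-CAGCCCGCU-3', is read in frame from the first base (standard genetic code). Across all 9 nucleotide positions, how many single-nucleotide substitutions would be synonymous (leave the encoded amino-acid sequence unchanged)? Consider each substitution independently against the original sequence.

Codon 1 (CAG, Gln): 1 synonymous substitution.
Codon 2 (CCC, Pro): 3 synonymous substitutions.
Codon 3 (GCU, Ala): 3 synonymous substitutions.
Total: 1 + 3 + 3 = 7.

7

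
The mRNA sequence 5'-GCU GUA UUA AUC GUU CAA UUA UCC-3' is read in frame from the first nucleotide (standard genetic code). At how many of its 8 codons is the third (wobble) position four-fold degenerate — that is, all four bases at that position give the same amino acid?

Codon 1 GCU (Ala): third position 4-fold.
Codon 2 GUA (Val): third position 4-fold.
Codon 3 UUA (Leu): third position 2-fold.
Codon 4 AUC (Ile): third position 3-fold.
Codon 5 GUU (Val): third position 4-fold.
Codon 6 CAA (Gln): third position 2-fold.
Codon 7 UUA (Leu): third position 2-fold.
Codon 8 UCC (Ser): third position 4-fold.
Four-fold degenerate third positions: 4.

4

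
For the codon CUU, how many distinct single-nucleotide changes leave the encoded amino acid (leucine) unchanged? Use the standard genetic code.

Position 1: none → 0 synonymous.
Position 2: none → 0 synonymous.
Position 3: CUC, CUA, CUG → 3 synonymous.
Total: 0 + 0 + 3 = 3.

3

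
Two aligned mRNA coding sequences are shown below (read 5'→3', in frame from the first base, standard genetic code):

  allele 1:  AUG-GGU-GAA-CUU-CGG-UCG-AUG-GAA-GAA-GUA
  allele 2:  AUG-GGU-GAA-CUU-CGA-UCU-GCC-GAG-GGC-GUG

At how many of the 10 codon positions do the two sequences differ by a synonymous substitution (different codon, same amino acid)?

4

Codon 1: AUG Met / AUG Met — identical.
Codon 2: GGU Gly / GGU Gly — identical.
Codon 3: GAA Glu / GAA Glu — identical.
Codon 4: CUU Leu / CUU Leu — identical.
Codon 5: CGG Arg / CGA Arg — synonymous.
Codon 6: UCG Ser / UCU Ser — synonymous.
Codon 7: AUG Met / GCC Ala — nonsynonymous.
Codon 8: GAA Glu / GAG Glu — synonymous.
Codon 9: GAA Glu / GGC Gly — nonsynonymous.
Codon 10: GUA Val / GUG Val — synonymous.
Synonymous differences: 4.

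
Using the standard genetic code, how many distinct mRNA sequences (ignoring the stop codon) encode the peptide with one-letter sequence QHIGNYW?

192

Gln: 2 codons.
His: 2 codons.
Ile: 3 codons.
Gly: 4 codons.
Asn: 2 codons.
Tyr: 2 codons.
Trp: 1 codon.
2 × 2 × 3 × 4 × 2 × 2 × 1 = 192.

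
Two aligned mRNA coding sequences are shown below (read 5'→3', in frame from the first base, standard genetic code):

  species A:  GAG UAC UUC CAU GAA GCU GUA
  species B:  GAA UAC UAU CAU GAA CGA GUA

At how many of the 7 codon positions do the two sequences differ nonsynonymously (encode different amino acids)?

Codon 1: GAG Glu / GAA Glu — synonymous.
Codon 2: UAC Tyr / UAC Tyr — identical.
Codon 3: UUC Phe / UAU Tyr — nonsynonymous.
Codon 4: CAU His / CAU His — identical.
Codon 5: GAA Glu / GAA Glu — identical.
Codon 6: GCU Ala / CGA Arg — nonsynonymous.
Codon 7: GUA Val / GUA Val — identical.
Nonsynonymous differences: 2.

2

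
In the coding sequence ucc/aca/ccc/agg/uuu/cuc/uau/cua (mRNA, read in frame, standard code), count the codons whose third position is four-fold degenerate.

5

Codon 1 UCC (Ser): third position 4-fold.
Codon 2 ACA (Thr): third position 4-fold.
Codon 3 CCC (Pro): third position 4-fold.
Codon 4 AGG (Arg): third position 2-fold.
Codon 5 UUU (Phe): third position 2-fold.
Codon 6 CUC (Leu): third position 4-fold.
Codon 7 UAU (Tyr): third position 2-fold.
Codon 8 CUA (Leu): third position 4-fold.
Four-fold degenerate third positions: 5.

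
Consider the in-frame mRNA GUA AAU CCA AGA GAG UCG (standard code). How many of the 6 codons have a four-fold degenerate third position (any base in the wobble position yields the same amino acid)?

Codon 1 GUA (Val): third position 4-fold.
Codon 2 AAU (Asn): third position 2-fold.
Codon 3 CCA (Pro): third position 4-fold.
Codon 4 AGA (Arg): third position 2-fold.
Codon 5 GAG (Glu): third position 2-fold.
Codon 6 UCG (Ser): third position 4-fold.
Four-fold degenerate third positions: 3.

3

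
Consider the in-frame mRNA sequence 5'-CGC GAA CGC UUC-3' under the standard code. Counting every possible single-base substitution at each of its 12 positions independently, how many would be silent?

8

Codon 1 (CGC, Arg): 3 synonymous substitutions.
Codon 2 (GAA, Glu): 1 synonymous substitution.
Codon 3 (CGC, Arg): 3 synonymous substitutions.
Codon 4 (UUC, Phe): 1 synonymous substitution.
Total: 3 + 1 + 3 + 1 = 8.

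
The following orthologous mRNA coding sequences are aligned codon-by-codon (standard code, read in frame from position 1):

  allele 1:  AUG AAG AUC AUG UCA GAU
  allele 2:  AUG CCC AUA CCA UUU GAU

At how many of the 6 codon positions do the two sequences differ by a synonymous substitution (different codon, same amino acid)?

Codon 1: AUG Met / AUG Met — identical.
Codon 2: AAG Lys / CCC Pro — nonsynonymous.
Codon 3: AUC Ile / AUA Ile — synonymous.
Codon 4: AUG Met / CCA Pro — nonsynonymous.
Codon 5: UCA Ser / UUU Phe — nonsynonymous.
Codon 6: GAU Asp / GAU Asp — identical.
Synonymous differences: 1.

1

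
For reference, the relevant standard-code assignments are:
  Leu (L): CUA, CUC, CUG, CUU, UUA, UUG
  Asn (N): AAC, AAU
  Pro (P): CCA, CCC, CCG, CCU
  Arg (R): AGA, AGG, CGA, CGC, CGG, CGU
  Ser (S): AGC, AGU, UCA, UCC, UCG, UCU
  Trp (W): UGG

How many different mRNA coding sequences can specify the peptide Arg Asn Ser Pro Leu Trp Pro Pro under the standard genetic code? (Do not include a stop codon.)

27648

Arg: 6 codons.
Asn: 2 codons.
Ser: 6 codons.
Pro: 4 codons.
Leu: 6 codons.
Trp: 1 codon.
Pro: 4 codons.
Pro: 4 codons.
6 × 2 × 6 × 4 × 6 × 1 × 4 × 4 = 27648.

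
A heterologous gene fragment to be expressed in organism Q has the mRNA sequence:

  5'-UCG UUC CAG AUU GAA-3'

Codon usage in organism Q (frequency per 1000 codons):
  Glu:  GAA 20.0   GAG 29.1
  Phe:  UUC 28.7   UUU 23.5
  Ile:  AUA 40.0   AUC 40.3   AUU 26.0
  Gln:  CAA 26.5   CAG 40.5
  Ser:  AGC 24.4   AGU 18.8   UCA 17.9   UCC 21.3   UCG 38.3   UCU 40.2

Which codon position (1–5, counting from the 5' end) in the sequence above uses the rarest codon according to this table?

5

Codon 1 UCG (Ser): 38.3 per 1000.
Codon 2 UUC (Phe): 28.7 per 1000.
Codon 3 CAG (Gln): 40.5 per 1000.
Codon 4 AUU (Ile): 26.0 per 1000.
Codon 5 GAA (Glu): 20.0 per 1000.
Lowest frequency is 20.0 at codon 5.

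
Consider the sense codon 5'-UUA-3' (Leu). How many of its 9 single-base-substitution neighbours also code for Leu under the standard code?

2

Position 1: CUA → 1 synonymous.
Position 2: none → 0 synonymous.
Position 3: UUG → 1 synonymous.
Total: 1 + 0 + 1 = 2.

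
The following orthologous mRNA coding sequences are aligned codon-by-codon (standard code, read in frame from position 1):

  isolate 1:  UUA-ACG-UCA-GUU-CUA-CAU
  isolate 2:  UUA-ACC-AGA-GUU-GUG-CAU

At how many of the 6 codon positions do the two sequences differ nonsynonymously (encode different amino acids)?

2

Codon 1: UUA Leu / UUA Leu — identical.
Codon 2: ACG Thr / ACC Thr — synonymous.
Codon 3: UCA Ser / AGA Arg — nonsynonymous.
Codon 4: GUU Val / GUU Val — identical.
Codon 5: CUA Leu / GUG Val — nonsynonymous.
Codon 6: CAU His / CAU His — identical.
Nonsynonymous differences: 2.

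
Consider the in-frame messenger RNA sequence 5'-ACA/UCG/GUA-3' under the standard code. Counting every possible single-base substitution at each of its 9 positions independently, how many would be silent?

9

Codon 1 (ACA, Thr): 3 synonymous substitutions.
Codon 2 (UCG, Ser): 3 synonymous substitutions.
Codon 3 (GUA, Val): 3 synonymous substitutions.
Total: 3 + 3 + 3 = 9.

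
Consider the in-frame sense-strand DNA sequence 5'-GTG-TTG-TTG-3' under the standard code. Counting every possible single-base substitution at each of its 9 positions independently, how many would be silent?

Codon 1 (GTG, Val): 3 synonymous substitutions.
Codon 2 (TTG, Leu): 2 synonymous substitutions.
Codon 3 (TTG, Leu): 2 synonymous substitutions.
Total: 3 + 2 + 2 = 7.

7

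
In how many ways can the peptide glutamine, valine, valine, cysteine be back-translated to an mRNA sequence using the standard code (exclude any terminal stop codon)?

Gln: 2 codons.
Val: 4 codons.
Val: 4 codons.
Cys: 2 codons.
2 × 4 × 4 × 2 = 64.

64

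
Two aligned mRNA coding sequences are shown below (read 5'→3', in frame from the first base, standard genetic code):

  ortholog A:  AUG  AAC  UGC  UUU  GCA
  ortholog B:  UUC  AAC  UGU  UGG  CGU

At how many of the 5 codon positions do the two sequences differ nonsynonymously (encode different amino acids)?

Codon 1: AUG Met / UUC Phe — nonsynonymous.
Codon 2: AAC Asn / AAC Asn — identical.
Codon 3: UGC Cys / UGU Cys — synonymous.
Codon 4: UUU Phe / UGG Trp — nonsynonymous.
Codon 5: GCA Ala / CGU Arg — nonsynonymous.
Nonsynonymous differences: 3.

3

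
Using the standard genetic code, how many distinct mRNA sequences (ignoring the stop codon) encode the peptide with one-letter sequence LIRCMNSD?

5184

Leu: 6 codons.
Ile: 3 codons.
Arg: 6 codons.
Cys: 2 codons.
Met: 1 codon.
Asn: 2 codons.
Ser: 6 codons.
Asp: 2 codons.
6 × 3 × 6 × 2 × 1 × 2 × 6 × 2 = 5184.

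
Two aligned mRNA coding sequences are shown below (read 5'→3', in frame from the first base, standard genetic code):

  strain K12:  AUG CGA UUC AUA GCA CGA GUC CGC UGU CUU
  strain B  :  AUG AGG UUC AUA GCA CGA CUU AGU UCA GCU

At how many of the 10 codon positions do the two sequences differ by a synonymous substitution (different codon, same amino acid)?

Codon 1: AUG Met / AUG Met — identical.
Codon 2: CGA Arg / AGG Arg — synonymous.
Codon 3: UUC Phe / UUC Phe — identical.
Codon 4: AUA Ile / AUA Ile — identical.
Codon 5: GCA Ala / GCA Ala — identical.
Codon 6: CGA Arg / CGA Arg — identical.
Codon 7: GUC Val / CUU Leu — nonsynonymous.
Codon 8: CGC Arg / AGU Ser — nonsynonymous.
Codon 9: UGU Cys / UCA Ser — nonsynonymous.
Codon 10: CUU Leu / GCU Ala — nonsynonymous.
Synonymous differences: 1.

1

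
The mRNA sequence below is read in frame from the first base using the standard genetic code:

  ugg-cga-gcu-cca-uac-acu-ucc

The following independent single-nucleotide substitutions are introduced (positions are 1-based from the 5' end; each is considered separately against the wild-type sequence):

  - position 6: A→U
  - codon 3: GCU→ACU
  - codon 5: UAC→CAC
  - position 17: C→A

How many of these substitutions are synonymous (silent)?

Codon 2: CGA (Arg) → CGU (Arg) — synonymous.
Codon 3: GCU (Ala) → ACU (Thr) — missense.
Codon 5: UAC (Tyr) → CAC (His) — missense.
Codon 6: ACU (Thr) → AAU (Asn) — missense.
Synonymous: 1 of 4.

1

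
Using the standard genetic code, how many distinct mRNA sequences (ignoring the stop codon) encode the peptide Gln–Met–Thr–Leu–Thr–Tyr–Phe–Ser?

4608

Gln: 2 codons.
Met: 1 codon.
Thr: 4 codons.
Leu: 6 codons.
Thr: 4 codons.
Tyr: 2 codons.
Phe: 2 codons.
Ser: 6 codons.
2 × 1 × 4 × 6 × 4 × 2 × 2 × 6 = 4608.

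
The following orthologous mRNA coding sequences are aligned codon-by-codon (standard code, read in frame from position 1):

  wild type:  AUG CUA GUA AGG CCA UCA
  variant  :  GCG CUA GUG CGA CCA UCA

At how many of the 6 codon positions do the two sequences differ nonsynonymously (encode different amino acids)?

Codon 1: AUG Met / GCG Ala — nonsynonymous.
Codon 2: CUA Leu / CUA Leu — identical.
Codon 3: GUA Val / GUG Val — synonymous.
Codon 4: AGG Arg / CGA Arg — synonymous.
Codon 5: CCA Pro / CCA Pro — identical.
Codon 6: UCA Ser / UCA Ser — identical.
Nonsynonymous differences: 1.

1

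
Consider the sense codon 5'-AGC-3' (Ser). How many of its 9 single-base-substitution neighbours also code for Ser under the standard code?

Position 1: none → 0 synonymous.
Position 2: none → 0 synonymous.
Position 3: AGT → 1 synonymous.
Total: 0 + 0 + 1 = 1.

1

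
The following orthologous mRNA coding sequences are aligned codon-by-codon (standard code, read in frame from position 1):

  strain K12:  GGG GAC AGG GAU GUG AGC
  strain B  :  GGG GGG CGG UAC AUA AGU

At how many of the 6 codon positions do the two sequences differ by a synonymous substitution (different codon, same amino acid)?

Codon 1: GGG Gly / GGG Gly — identical.
Codon 2: GAC Asp / GGG Gly — nonsynonymous.
Codon 3: AGG Arg / CGG Arg — synonymous.
Codon 4: GAU Asp / UAC Tyr — nonsynonymous.
Codon 5: GUG Val / AUA Ile — nonsynonymous.
Codon 6: AGC Ser / AGU Ser — synonymous.
Synonymous differences: 2.

2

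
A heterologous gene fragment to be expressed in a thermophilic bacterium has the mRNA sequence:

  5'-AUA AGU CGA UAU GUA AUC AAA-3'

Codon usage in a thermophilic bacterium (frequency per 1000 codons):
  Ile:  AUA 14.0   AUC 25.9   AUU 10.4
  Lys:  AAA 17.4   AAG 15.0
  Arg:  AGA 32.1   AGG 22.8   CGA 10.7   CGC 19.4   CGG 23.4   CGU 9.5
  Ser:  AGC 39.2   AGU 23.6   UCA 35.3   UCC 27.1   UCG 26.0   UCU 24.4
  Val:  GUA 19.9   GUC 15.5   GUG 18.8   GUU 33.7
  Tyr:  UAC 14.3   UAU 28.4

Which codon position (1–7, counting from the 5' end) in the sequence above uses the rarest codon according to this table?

Codon 1 AUA (Ile): 14.0 per 1000.
Codon 2 AGU (Ser): 23.6 per 1000.
Codon 3 CGA (Arg): 10.7 per 1000.
Codon 4 UAU (Tyr): 28.4 per 1000.
Codon 5 GUA (Val): 19.9 per 1000.
Codon 6 AUC (Ile): 25.9 per 1000.
Codon 7 AAA (Lys): 17.4 per 1000.
Lowest frequency is 10.7 at codon 3.

3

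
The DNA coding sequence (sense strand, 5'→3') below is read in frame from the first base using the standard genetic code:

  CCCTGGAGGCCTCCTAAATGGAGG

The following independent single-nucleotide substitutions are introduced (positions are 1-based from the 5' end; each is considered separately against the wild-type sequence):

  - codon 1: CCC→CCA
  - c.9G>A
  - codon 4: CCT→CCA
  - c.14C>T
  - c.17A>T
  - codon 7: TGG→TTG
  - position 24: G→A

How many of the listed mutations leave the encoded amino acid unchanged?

Codon 1: CCC (Pro) → CCA (Pro) — synonymous.
Codon 3: AGG (Arg) → AGA (Arg) — synonymous.
Codon 4: CCT (Pro) → CCA (Pro) — synonymous.
Codon 5: CCT (Pro) → CTT (Leu) — missense.
Codon 6: AAA (Lys) → ATA (Ile) — missense.
Codon 7: TGG (Trp) → TTG (Leu) — missense.
Codon 8: AGG (Arg) → AGA (Arg) — synonymous.
Synonymous: 4 of 7.

4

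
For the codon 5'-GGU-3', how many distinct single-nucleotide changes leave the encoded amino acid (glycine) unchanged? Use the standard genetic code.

Position 1: none → 0 synonymous.
Position 2: none → 0 synonymous.
Position 3: GGC, GGA, GGG → 3 synonymous.
Total: 0 + 0 + 3 = 3.

3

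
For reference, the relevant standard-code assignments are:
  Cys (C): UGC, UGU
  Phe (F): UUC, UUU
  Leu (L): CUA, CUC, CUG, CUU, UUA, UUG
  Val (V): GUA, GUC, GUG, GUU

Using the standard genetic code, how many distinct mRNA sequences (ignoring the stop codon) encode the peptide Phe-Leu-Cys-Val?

Phe: 2 codons.
Leu: 6 codons.
Cys: 2 codons.
Val: 4 codons.
2 × 6 × 2 × 4 = 96.

96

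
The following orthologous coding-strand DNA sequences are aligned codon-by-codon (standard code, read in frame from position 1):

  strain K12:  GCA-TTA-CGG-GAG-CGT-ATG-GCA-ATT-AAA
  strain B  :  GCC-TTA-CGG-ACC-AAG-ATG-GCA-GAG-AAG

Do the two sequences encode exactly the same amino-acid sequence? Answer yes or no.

no

Codon 1: GCA Ala / GCC Ala — synonymous.
Codon 2: TTA Leu / TTA Leu — identical.
Codon 3: CGG Arg / CGG Arg — identical.
Codon 4: GAG Glu / ACC Thr — nonsynonymous.
Codon 5: CGT Arg / AAG Lys — nonsynonymous.
Codon 6: ATG Met / ATG Met — identical.
Codon 7: GCA Ala / GCA Ala — identical.
Codon 8: ATT Ile / GAG Glu — nonsynonymous.
Codon 9: AAA Lys / AAG Lys — synonymous.
Nonsynonymous differences: 3 → different protein.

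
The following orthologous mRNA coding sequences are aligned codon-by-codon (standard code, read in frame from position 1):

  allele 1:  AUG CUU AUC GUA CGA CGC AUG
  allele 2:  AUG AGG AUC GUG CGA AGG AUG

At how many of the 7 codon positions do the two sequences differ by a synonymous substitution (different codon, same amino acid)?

Codon 1: AUG Met / AUG Met — identical.
Codon 2: CUU Leu / AGG Arg — nonsynonymous.
Codon 3: AUC Ile / AUC Ile — identical.
Codon 4: GUA Val / GUG Val — synonymous.
Codon 5: CGA Arg / CGA Arg — identical.
Codon 6: CGC Arg / AGG Arg — synonymous.
Codon 7: AUG Met / AUG Met — identical.
Synonymous differences: 2.

2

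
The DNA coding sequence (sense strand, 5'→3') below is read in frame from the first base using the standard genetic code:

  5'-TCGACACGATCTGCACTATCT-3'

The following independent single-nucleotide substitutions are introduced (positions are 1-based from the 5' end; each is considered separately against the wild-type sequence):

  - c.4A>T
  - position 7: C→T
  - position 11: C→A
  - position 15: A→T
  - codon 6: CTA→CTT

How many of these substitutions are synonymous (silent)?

2

Codon 2: ACA (Thr) → TCA (Ser) — missense.
Codon 3: CGA (Arg) → TGA (Stop) — nonsense.
Codon 4: TCT (Ser) → TAT (Tyr) — missense.
Codon 5: GCA (Ala) → GCT (Ala) — synonymous.
Codon 6: CTA (Leu) → CTT (Leu) — synonymous.
Synonymous: 2 of 5.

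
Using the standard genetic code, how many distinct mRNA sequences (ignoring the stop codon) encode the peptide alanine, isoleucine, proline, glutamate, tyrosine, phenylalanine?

384

Ala: 4 codons.
Ile: 3 codons.
Pro: 4 codons.
Glu: 2 codons.
Tyr: 2 codons.
Phe: 2 codons.
4 × 3 × 4 × 2 × 2 × 2 = 384.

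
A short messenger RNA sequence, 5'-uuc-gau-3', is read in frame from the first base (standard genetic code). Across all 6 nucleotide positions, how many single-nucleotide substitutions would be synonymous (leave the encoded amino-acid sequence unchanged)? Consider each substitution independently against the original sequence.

2

Codon 1 (UUC, Phe): 1 synonymous substitution.
Codon 2 (GAU, Asp): 1 synonymous substitution.
Total: 1 + 1 = 2.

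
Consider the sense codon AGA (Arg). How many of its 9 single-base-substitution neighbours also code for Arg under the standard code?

2

Position 1: CGA → 1 synonymous.
Position 2: none → 0 synonymous.
Position 3: AGG → 1 synonymous.
Total: 1 + 0 + 1 = 2.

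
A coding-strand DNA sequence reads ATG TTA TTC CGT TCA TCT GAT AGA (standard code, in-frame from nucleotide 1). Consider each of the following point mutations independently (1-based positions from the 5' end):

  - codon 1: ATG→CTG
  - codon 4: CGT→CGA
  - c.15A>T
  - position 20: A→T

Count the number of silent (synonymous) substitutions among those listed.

2

Codon 1: ATG (Met) → CTG (Leu) — missense.
Codon 4: CGT (Arg) → CGA (Arg) — synonymous.
Codon 5: TCA (Ser) → TCT (Ser) — synonymous.
Codon 7: GAT (Asp) → GTT (Val) — missense.
Synonymous: 2 of 4.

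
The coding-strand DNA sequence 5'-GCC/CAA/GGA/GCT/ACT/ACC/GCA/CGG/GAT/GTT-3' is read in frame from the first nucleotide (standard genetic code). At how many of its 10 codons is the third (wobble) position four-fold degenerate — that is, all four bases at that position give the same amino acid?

Codon 1 GCC (Ala): third position 4-fold.
Codon 2 CAA (Gln): third position 2-fold.
Codon 3 GGA (Gly): third position 4-fold.
Codon 4 GCT (Ala): third position 4-fold.
Codon 5 ACT (Thr): third position 4-fold.
Codon 6 ACC (Thr): third position 4-fold.
Codon 7 GCA (Ala): third position 4-fold.
Codon 8 CGG (Arg): third position 4-fold.
Codon 9 GAT (Asp): third position 2-fold.
Codon 10 GTT (Val): third position 4-fold.
Four-fold degenerate third positions: 8.

8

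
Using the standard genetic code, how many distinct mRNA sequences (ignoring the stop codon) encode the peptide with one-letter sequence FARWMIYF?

Phe: 2 codons.
Ala: 4 codons.
Arg: 6 codons.
Trp: 1 codon.
Met: 1 codon.
Ile: 3 codons.
Tyr: 2 codons.
Phe: 2 codons.
2 × 4 × 6 × 1 × 1 × 3 × 2 × 2 = 576.

576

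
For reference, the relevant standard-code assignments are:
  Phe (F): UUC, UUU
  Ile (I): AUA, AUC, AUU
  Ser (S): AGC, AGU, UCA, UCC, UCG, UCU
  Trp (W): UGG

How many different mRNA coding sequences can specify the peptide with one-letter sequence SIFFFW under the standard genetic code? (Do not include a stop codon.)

144

Ser: 6 codons.
Ile: 3 codons.
Phe: 2 codons.
Phe: 2 codons.
Phe: 2 codons.
Trp: 1 codon.
6 × 3 × 2 × 2 × 2 × 1 = 144.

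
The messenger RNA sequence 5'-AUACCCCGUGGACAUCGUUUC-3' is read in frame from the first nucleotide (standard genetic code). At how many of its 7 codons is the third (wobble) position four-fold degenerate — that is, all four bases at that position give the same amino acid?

4

Codon 1 AUA (Ile): third position 3-fold.
Codon 2 CCC (Pro): third position 4-fold.
Codon 3 CGU (Arg): third position 4-fold.
Codon 4 GGA (Gly): third position 4-fold.
Codon 5 CAU (His): third position 2-fold.
Codon 6 CGU (Arg): third position 4-fold.
Codon 7 UUC (Phe): third position 2-fold.
Four-fold degenerate third positions: 4.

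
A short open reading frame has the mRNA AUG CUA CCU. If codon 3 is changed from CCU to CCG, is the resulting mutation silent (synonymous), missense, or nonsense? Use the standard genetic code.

Position 9 falls in codon 3: CCU → Pro.
After the substitution the codon is CCG → Pro.
Both encode Pro, so the change is synonymous.

silent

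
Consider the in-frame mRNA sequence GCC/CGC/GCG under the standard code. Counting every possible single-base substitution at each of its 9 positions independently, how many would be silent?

Codon 1 (GCC, Ala): 3 synonymous substitutions.
Codon 2 (CGC, Arg): 3 synonymous substitutions.
Codon 3 (GCG, Ala): 3 synonymous substitutions.
Total: 3 + 3 + 3 = 9.

9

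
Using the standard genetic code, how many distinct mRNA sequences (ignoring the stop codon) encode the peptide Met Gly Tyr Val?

32

Met: 1 codon.
Gly: 4 codons.
Tyr: 2 codons.
Val: 4 codons.
1 × 4 × 2 × 4 = 32.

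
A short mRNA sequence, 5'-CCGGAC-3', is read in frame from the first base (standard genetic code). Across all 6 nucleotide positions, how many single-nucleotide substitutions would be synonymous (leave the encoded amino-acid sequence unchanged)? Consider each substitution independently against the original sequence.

Codon 1 (CCG, Pro): 3 synonymous substitutions.
Codon 2 (GAC, Asp): 1 synonymous substitution.
Total: 3 + 1 = 4.

4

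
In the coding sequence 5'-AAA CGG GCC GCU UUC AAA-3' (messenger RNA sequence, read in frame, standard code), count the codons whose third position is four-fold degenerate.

Codon 1 AAA (Lys): third position 2-fold.
Codon 2 CGG (Arg): third position 4-fold.
Codon 3 GCC (Ala): third position 4-fold.
Codon 4 GCU (Ala): third position 4-fold.
Codon 5 UUC (Phe): third position 2-fold.
Codon 6 AAA (Lys): third position 2-fold.
Four-fold degenerate third positions: 3.

3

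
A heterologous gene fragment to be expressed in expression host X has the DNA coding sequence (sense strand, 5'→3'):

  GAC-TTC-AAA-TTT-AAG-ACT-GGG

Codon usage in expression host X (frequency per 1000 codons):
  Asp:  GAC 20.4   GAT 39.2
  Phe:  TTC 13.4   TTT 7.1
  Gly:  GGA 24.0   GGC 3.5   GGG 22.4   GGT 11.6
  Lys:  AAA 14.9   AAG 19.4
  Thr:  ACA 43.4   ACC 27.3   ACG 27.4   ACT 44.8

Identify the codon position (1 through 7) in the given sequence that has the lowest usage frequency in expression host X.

Codon 1 GAC (Asp): 20.4 per 1000.
Codon 2 TTC (Phe): 13.4 per 1000.
Codon 3 AAA (Lys): 14.9 per 1000.
Codon 4 TTT (Phe): 7.1 per 1000.
Codon 5 AAG (Lys): 19.4 per 1000.
Codon 6 ACT (Thr): 44.8 per 1000.
Codon 7 GGG (Gly): 22.4 per 1000.
Lowest frequency is 7.1 at codon 4.

4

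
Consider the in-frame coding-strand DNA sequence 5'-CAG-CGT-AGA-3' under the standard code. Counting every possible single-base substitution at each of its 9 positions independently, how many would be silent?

Codon 1 (CAG, Gln): 1 synonymous substitution.
Codon 2 (CGT, Arg): 3 synonymous substitutions.
Codon 3 (AGA, Arg): 2 synonymous substitutions.
Total: 1 + 3 + 2 = 6.

6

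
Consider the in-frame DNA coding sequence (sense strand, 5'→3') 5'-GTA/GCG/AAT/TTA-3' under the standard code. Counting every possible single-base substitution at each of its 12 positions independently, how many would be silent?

Codon 1 (GTA, Val): 3 synonymous substitutions.
Codon 2 (GCG, Ala): 3 synonymous substitutions.
Codon 3 (AAT, Asn): 1 synonymous substitution.
Codon 4 (TTA, Leu): 2 synonymous substitutions.
Total: 3 + 3 + 1 + 2 = 9.

9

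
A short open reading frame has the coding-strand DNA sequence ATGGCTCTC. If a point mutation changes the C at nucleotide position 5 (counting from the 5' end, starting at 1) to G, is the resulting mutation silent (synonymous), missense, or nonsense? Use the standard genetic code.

missense

Position 5 falls in codon 2: GCT → Ala.
After the substitution the codon is GGT → Gly.
Ala ≠ Gly, so this is a missense mutation.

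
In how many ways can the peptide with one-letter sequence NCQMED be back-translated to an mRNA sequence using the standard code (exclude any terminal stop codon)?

Asn: 2 codons.
Cys: 2 codons.
Gln: 2 codons.
Met: 1 codon.
Glu: 2 codons.
Asp: 2 codons.
2 × 2 × 2 × 1 × 2 × 2 = 32.

32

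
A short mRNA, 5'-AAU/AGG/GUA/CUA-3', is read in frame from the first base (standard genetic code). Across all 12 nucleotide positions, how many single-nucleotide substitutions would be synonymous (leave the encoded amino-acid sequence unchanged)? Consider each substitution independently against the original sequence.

Codon 1 (AAU, Asn): 1 synonymous substitution.
Codon 2 (AGG, Arg): 2 synonymous substitutions.
Codon 3 (GUA, Val): 3 synonymous substitutions.
Codon 4 (CUA, Leu): 4 synonymous substitutions.
Total: 1 + 2 + 3 + 4 = 10.

10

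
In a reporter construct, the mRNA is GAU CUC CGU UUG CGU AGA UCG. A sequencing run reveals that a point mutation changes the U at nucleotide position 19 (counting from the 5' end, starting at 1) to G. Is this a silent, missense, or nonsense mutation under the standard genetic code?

missense

Position 19 falls in codon 7: UCG → Ser.
After the substitution the codon is GCG → Ala.
Ser ≠ Ala, so this is a missense mutation.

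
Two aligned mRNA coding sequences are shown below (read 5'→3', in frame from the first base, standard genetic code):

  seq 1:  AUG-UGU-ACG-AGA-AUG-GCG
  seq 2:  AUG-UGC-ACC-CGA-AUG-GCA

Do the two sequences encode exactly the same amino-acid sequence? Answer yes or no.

Codon 1: AUG Met / AUG Met — identical.
Codon 2: UGU Cys / UGC Cys — synonymous.
Codon 3: ACG Thr / ACC Thr — synonymous.
Codon 4: AGA Arg / CGA Arg — synonymous.
Codon 5: AUG Met / AUG Met — identical.
Codon 6: GCG Ala / GCA Ala — synonymous.
Nonsynonymous differences: 0 → same protein.

yes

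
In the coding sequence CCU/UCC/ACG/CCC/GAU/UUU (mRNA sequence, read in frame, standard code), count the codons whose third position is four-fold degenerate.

Codon 1 CCU (Pro): third position 4-fold.
Codon 2 UCC (Ser): third position 4-fold.
Codon 3 ACG (Thr): third position 4-fold.
Codon 4 CCC (Pro): third position 4-fold.
Codon 5 GAU (Asp): third position 2-fold.
Codon 6 UUU (Phe): third position 2-fold.
Four-fold degenerate third positions: 4.

4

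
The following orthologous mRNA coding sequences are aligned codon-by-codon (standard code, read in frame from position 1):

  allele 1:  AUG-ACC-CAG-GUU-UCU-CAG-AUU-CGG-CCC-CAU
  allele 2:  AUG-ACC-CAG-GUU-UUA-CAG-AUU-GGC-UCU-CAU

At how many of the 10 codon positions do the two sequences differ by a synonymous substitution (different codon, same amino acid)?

Codon 1: AUG Met / AUG Met — identical.
Codon 2: ACC Thr / ACC Thr — identical.
Codon 3: CAG Gln / CAG Gln — identical.
Codon 4: GUU Val / GUU Val — identical.
Codon 5: UCU Ser / UUA Leu — nonsynonymous.
Codon 6: CAG Gln / CAG Gln — identical.
Codon 7: AUU Ile / AUU Ile — identical.
Codon 8: CGG Arg / GGC Gly — nonsynonymous.
Codon 9: CCC Pro / UCU Ser — nonsynonymous.
Codon 10: CAU His / CAU His — identical.
Synonymous differences: 0.

0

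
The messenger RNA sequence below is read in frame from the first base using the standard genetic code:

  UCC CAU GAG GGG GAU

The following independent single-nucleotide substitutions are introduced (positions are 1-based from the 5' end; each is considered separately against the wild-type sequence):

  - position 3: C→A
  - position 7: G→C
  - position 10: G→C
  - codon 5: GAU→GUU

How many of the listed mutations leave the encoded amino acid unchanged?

Codon 1: UCC (Ser) → UCA (Ser) — synonymous.
Codon 3: GAG (Glu) → CAG (Gln) — missense.
Codon 4: GGG (Gly) → CGG (Arg) — missense.
Codon 5: GAU (Asp) → GUU (Val) — missense.
Synonymous: 1 of 4.

1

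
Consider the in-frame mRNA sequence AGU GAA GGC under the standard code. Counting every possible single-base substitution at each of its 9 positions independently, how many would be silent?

5

Codon 1 (AGU, Ser): 1 synonymous substitution.
Codon 2 (GAA, Glu): 1 synonymous substitution.
Codon 3 (GGC, Gly): 3 synonymous substitutions.
Total: 1 + 1 + 3 = 5.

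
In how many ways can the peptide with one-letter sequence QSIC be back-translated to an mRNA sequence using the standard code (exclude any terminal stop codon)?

72

Gln: 2 codons.
Ser: 6 codons.
Ile: 3 codons.
Cys: 2 codons.
2 × 6 × 3 × 2 = 72.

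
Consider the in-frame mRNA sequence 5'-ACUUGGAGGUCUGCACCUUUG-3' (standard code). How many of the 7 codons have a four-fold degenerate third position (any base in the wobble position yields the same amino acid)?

4

Codon 1 ACU (Thr): third position 4-fold.
Codon 2 UGG (Trp): third position 1-fold.
Codon 3 AGG (Arg): third position 2-fold.
Codon 4 UCU (Ser): third position 4-fold.
Codon 5 GCA (Ala): third position 4-fold.
Codon 6 CCU (Pro): third position 4-fold.
Codon 7 UUG (Leu): third position 2-fold.
Four-fold degenerate third positions: 4.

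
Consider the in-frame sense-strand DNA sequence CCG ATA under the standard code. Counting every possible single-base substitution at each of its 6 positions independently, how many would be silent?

Codon 1 (CCG, Pro): 3 synonymous substitutions.
Codon 2 (ATA, Ile): 2 synonymous substitutions.
Total: 3 + 2 = 5.

5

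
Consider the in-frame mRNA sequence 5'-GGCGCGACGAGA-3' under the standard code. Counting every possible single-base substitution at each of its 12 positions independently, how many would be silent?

11

Codon 1 (GGC, Gly): 3 synonymous substitutions.
Codon 2 (GCG, Ala): 3 synonymous substitutions.
Codon 3 (ACG, Thr): 3 synonymous substitutions.
Codon 4 (AGA, Arg): 2 synonymous substitutions.
Total: 3 + 3 + 3 + 2 = 11.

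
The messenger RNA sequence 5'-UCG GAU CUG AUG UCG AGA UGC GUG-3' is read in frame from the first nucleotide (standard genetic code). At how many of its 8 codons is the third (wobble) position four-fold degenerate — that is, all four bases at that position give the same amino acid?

4

Codon 1 UCG (Ser): third position 4-fold.
Codon 2 GAU (Asp): third position 2-fold.
Codon 3 CUG (Leu): third position 4-fold.
Codon 4 AUG (Met): third position 1-fold.
Codon 5 UCG (Ser): third position 4-fold.
Codon 6 AGA (Arg): third position 2-fold.
Codon 7 UGC (Cys): third position 2-fold.
Codon 8 GUG (Val): third position 4-fold.
Four-fold degenerate third positions: 4.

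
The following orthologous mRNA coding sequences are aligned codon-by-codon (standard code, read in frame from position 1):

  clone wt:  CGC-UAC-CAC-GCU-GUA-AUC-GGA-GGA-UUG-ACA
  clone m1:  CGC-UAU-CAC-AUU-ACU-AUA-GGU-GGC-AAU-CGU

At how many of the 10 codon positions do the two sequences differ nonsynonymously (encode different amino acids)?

4

Codon 1: CGC Arg / CGC Arg — identical.
Codon 2: UAC Tyr / UAU Tyr — synonymous.
Codon 3: CAC His / CAC His — identical.
Codon 4: GCU Ala / AUU Ile — nonsynonymous.
Codon 5: GUA Val / ACU Thr — nonsynonymous.
Codon 6: AUC Ile / AUA Ile — synonymous.
Codon 7: GGA Gly / GGU Gly — synonymous.
Codon 8: GGA Gly / GGC Gly — synonymous.
Codon 9: UUG Leu / AAU Asn — nonsynonymous.
Codon 10: ACA Thr / CGU Arg — nonsynonymous.
Nonsynonymous differences: 4.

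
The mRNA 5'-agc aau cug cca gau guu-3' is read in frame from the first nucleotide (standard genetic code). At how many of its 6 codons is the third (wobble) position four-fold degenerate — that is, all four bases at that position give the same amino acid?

Codon 1 AGC (Ser): third position 2-fold.
Codon 2 AAU (Asn): third position 2-fold.
Codon 3 CUG (Leu): third position 4-fold.
Codon 4 CCA (Pro): third position 4-fold.
Codon 5 GAU (Asp): third position 2-fold.
Codon 6 GUU (Val): third position 4-fold.
Four-fold degenerate third positions: 3.

3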